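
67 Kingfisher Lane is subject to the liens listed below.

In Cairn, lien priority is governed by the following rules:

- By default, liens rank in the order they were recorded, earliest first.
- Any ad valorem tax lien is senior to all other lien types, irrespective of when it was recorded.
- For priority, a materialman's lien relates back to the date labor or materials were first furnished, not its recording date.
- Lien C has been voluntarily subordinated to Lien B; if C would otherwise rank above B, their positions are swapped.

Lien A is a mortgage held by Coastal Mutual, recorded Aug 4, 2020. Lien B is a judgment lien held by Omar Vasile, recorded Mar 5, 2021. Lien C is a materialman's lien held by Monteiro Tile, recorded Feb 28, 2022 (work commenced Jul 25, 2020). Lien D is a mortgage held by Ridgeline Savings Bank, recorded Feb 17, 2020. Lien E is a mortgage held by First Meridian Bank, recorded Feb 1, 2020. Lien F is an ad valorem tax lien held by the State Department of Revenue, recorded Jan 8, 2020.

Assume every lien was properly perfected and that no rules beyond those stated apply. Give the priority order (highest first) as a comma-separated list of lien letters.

F, E, D, B, A, C

Effective dates after the stated exceptions: C is treated as recorded Jul 25, 2020, the work-commencement date.
As an ad valorem tax lien, F is senior to every other lien.
The other liens, earliest effective date first: E (Feb 1, 2020), D (Feb 17, 2020), C (Jul 25, 2020), A (Aug 4, 2020), B (Mar 5, 2021).
The subordination applies — C was senior to B — so C and B swap.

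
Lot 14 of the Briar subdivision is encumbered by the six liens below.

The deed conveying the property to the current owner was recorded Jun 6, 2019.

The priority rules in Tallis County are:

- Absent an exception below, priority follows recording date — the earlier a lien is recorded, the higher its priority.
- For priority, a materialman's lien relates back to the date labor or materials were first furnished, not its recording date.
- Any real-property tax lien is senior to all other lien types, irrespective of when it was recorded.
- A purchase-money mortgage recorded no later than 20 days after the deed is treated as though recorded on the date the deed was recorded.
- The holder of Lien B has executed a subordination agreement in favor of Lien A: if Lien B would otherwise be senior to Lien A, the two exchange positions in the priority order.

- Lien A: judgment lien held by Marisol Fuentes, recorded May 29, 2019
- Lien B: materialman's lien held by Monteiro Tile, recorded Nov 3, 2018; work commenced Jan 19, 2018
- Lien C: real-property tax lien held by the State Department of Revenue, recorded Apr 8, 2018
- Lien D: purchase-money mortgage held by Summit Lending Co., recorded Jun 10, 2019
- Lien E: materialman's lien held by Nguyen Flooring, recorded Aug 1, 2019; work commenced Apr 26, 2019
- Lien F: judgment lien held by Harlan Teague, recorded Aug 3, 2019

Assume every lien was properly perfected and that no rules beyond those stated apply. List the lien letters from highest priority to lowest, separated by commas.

Adjusting effective dates: B relates back to Jan 19, 2018 (work commenced); D relates back to the deed date Jun 6, 2019; E relates back to Apr 26, 2019 (work commenced).
C is a real-property tax lien and takes priority over every other lien.
Remaining liens by effective date: B (Jan 19, 2018), E (Apr 26, 2019), A (May 29, 2019), D (Jun 6, 2019), F (Aug 3, 2019).
The subordination applies — B was senior to A — so B and A swap.

C, A, E, B, D, F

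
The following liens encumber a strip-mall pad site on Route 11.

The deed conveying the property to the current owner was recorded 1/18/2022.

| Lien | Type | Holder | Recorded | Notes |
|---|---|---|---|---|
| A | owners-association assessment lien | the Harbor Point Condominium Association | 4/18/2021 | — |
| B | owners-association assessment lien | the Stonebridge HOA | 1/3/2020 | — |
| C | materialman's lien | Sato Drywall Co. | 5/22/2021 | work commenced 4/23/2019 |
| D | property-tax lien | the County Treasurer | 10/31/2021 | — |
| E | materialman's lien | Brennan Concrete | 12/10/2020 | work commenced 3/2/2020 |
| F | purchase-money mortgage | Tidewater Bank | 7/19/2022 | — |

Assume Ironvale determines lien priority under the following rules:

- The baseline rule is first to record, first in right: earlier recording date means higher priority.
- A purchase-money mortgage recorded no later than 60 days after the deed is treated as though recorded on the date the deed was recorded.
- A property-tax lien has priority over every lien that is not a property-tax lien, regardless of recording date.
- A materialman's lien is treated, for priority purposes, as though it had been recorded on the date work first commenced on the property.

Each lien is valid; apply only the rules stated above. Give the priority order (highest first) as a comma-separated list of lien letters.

Adjusting effective dates: C is treated as recorded 4/23/2019, the work-commencement date; E is treated as recorded 3/2/2020, the work-commencement date; F was recorded 182 days after the deed — beyond 60 days — so no relation-back applies.
D, as a property-tax lien, has superpriority and ranks first.
Ordering the rest by effective date: C (4/23/2019), B (1/3/2020), E (3/2/2020), A (4/18/2021), F (7/19/2022).

D, C, B, E, A, F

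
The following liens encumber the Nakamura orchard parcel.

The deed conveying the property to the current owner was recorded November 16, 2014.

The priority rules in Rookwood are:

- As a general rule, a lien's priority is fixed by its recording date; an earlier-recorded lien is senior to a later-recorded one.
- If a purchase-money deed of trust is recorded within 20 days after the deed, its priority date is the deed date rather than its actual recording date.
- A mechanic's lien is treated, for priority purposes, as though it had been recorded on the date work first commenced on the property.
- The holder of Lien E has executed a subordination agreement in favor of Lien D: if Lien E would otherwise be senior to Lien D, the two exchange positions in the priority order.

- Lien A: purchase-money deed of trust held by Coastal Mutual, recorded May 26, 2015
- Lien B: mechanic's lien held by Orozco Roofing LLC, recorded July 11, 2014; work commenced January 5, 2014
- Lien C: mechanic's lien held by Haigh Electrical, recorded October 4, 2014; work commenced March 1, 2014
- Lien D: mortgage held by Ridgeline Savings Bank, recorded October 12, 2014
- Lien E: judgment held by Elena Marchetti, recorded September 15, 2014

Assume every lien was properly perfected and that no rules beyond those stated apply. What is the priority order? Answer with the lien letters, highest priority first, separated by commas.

B, C, D, E, A

Effective dates: A missed the 20-day window (191 days after the deed), so its recording date stands; B is treated as recorded January 5, 2014, the work-commencement date; C relates back to March 1, 2014 (work commenced).
Ordering by effective date: B (January 5, 2014), C (March 1, 2014), E (September 15, 2014), D (October 12, 2014), A (May 26, 2015).
The subordination applies — E was senior to D — so E and D swap.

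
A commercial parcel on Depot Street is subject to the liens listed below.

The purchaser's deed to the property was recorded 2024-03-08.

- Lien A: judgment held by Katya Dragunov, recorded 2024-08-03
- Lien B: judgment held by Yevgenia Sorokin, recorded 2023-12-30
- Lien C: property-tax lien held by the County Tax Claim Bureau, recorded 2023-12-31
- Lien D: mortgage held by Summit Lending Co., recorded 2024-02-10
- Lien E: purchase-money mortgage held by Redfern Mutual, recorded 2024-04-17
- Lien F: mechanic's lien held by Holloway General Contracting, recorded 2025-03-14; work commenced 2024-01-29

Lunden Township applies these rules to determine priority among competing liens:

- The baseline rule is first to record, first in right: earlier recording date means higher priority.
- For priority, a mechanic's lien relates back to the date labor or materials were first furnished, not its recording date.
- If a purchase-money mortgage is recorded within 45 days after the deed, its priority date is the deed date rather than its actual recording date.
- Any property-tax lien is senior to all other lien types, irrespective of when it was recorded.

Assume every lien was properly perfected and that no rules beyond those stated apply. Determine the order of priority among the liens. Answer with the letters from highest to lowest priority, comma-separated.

C, B, F, D, E, A

First, effective dates: E relates back to the deed date 2024-03-08; F relates back to 2024-01-29 (work commenced).
C is a property-tax lien and takes priority over every other lien.
Ordering the rest by effective date: B (2023-12-30), F (2024-01-29), D (2024-02-10), E (2024-03-08), A (2024-08-03).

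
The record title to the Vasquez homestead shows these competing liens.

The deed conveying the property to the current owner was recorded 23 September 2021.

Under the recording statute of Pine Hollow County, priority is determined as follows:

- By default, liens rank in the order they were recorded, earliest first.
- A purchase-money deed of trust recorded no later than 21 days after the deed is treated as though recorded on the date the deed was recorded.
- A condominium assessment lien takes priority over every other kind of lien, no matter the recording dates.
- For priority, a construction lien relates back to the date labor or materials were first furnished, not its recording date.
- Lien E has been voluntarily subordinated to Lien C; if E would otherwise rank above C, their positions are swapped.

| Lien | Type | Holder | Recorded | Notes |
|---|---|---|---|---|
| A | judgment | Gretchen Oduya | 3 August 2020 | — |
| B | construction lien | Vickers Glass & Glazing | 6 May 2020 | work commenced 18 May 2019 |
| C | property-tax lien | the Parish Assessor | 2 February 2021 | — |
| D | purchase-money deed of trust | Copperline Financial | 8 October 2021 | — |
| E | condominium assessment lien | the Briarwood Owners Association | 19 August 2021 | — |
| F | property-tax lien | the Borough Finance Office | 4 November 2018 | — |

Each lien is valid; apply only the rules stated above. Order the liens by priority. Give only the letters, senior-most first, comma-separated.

Effective dates: B's effective date is 18 May 2019, when work began; D relates back to the deed date 23 September 2021.
E is a condominium assessment lien, so it outranks all other liens regardless of date.
Ordering the rest by effective date: F (4 November 2018), B (18 May 2019), A (3 August 2020), C (2 February 2021), D (23 September 2021).
The subordination applies — E was senior to C — so E and C swap.

C, F, B, A, E, D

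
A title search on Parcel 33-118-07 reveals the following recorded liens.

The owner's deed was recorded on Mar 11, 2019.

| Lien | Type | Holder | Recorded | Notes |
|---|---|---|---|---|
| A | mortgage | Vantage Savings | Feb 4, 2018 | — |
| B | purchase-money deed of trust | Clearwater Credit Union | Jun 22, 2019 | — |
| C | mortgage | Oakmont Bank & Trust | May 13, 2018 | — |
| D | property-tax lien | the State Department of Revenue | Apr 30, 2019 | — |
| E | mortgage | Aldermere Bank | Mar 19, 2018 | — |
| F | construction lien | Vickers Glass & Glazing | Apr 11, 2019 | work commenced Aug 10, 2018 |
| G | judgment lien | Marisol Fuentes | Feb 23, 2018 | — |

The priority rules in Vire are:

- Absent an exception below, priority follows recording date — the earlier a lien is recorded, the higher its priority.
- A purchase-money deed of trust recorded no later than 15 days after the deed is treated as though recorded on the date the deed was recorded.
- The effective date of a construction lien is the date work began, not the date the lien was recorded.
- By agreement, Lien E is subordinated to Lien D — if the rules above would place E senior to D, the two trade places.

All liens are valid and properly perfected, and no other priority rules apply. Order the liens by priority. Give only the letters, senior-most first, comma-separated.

Effective dates: B was recorded 103 days after the deed, outside the 15-day window, so it keeps its recording date; F is treated as recorded Aug 10, 2018, the work-commencement date.
Sorted by effective date: A (Feb 4, 2018), G (Feb 23, 2018), E (Mar 19, 2018), C (May 13, 2018), F (Aug 10, 2018), D (Apr 30, 2019), B (Jun 22, 2019).
E is senior to D before the subordination, so the two trade places.

A, G, D, C, F, E, B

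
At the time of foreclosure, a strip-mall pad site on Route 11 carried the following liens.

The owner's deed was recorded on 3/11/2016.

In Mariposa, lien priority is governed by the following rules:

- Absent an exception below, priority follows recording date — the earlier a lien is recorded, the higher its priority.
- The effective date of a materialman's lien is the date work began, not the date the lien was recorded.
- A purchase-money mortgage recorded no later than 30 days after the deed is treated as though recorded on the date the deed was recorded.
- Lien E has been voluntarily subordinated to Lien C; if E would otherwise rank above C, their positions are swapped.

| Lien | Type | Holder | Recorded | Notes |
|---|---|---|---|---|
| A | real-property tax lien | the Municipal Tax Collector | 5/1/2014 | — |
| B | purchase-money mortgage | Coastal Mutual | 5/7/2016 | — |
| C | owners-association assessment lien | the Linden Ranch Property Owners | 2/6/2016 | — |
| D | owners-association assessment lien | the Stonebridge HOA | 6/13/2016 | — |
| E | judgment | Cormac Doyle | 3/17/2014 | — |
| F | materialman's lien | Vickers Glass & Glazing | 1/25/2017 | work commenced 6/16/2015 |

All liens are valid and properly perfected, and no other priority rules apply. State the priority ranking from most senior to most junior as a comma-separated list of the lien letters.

Adjusting effective dates: B was recorded 57 days after the deed, outside the 30-day window, so it keeps its recording date; F is treated as recorded 6/16/2015, the work-commencement date.
Sorted by effective date: E (3/17/2014), A (5/1/2014), F (6/16/2015), C (2/6/2016), B (5/7/2016), D (6/13/2016).
The subordination applies — E was senior to C — so E and C swap.

C, A, F, E, B, D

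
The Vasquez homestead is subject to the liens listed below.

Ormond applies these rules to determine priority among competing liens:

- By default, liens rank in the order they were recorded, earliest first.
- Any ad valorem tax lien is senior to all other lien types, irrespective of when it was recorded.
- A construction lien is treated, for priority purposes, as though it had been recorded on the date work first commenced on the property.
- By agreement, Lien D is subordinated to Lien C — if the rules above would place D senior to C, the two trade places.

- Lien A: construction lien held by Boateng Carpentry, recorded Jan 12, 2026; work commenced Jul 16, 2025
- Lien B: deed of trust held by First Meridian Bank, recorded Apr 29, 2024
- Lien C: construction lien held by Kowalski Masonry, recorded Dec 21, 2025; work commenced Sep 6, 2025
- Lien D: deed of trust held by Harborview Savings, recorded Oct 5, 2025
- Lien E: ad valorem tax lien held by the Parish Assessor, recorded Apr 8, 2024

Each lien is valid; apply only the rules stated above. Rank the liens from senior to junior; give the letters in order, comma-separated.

Effective dates after the stated exceptions: A is treated as recorded Jul 16, 2025, the work-commencement date; C is treated as recorded Sep 6, 2025, the work-commencement date.
E is an ad valorem tax lien and takes priority over every other lien.
Among the remaining liens, by effective date: B (Apr 29, 2024), A (Jul 16, 2025), C (Sep 6, 2025), D (Oct 5, 2025).
D is already junior to C, so the subordination agreement changes nothing.

E, B, A, C, D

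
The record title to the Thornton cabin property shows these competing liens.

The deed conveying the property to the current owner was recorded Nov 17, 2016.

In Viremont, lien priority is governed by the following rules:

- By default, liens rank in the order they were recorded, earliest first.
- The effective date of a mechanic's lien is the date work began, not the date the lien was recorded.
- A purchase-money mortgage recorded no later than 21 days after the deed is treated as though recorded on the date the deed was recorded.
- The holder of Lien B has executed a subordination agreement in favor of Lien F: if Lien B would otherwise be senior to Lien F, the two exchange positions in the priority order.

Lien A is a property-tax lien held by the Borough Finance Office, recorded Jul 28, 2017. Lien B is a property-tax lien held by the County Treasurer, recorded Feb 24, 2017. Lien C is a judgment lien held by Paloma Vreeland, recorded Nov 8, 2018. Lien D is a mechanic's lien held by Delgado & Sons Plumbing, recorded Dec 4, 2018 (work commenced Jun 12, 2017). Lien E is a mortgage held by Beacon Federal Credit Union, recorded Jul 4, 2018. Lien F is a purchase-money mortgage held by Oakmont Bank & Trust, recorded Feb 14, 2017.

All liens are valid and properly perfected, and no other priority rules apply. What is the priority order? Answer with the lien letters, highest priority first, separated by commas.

F, B, D, A, E, C

Effective dates after the stated exceptions: D relates back to Jun 12, 2017 (work commenced); F was recorded 89 days after the deed, outside the 21-day window, so it keeps its recording date.
By effective date, earliest first: F (Feb 14, 2017), B (Feb 24, 2017), D (Jun 12, 2017), A (Jul 28, 2017), E (Jul 4, 2018), C (Nov 8, 2018).
B is already junior to F, so the subordination agreement changes nothing.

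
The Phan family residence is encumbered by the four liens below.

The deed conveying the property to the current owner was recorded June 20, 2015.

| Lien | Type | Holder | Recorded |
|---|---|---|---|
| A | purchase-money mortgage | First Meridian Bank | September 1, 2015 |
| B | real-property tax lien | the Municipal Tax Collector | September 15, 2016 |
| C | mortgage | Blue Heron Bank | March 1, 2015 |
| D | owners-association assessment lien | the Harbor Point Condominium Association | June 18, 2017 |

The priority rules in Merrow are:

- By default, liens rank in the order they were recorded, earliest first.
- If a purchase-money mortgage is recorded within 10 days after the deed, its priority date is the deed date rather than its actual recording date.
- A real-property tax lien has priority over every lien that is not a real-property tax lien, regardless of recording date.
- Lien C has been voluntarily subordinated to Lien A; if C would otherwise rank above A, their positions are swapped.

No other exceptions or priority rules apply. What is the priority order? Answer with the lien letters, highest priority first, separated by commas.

B, A, C, D

First, effective dates: A was recorded 73 days after the deed, outside the 10-day window, so it keeps its recording date.
B, as a real-property tax lien, has superpriority and ranks first.
Remaining liens by effective date: C (March 1, 2015), A (September 1, 2015), D (June 18, 2017).
Because C would otherwise rank above A, the subordination swaps them.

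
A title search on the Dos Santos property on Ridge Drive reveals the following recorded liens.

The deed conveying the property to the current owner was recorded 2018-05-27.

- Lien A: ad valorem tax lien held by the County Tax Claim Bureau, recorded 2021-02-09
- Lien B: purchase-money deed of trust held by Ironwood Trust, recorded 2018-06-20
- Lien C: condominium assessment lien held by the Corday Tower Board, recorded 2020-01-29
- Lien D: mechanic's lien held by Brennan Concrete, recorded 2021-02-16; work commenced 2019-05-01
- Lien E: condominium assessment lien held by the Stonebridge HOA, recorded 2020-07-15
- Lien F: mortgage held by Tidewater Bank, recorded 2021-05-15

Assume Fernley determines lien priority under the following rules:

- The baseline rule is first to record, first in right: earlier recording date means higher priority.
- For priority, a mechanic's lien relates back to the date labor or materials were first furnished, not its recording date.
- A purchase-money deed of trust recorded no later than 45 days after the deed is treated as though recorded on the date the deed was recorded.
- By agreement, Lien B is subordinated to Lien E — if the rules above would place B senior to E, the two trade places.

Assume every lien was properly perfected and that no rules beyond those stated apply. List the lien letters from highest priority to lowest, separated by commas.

Adjusting effective dates: B was recorded within the 45-day window, so its effective date is the deed date 2018-05-27; D's effective date is 2019-05-01, when work began.
By effective date: B (2018-05-27), D (2019-05-01), C (2020-01-29), E (2020-07-15), A (2021-02-09), F (2021-05-15).
Because B would otherwise rank above E, the subordination swaps them.

E, D, C, B, A, F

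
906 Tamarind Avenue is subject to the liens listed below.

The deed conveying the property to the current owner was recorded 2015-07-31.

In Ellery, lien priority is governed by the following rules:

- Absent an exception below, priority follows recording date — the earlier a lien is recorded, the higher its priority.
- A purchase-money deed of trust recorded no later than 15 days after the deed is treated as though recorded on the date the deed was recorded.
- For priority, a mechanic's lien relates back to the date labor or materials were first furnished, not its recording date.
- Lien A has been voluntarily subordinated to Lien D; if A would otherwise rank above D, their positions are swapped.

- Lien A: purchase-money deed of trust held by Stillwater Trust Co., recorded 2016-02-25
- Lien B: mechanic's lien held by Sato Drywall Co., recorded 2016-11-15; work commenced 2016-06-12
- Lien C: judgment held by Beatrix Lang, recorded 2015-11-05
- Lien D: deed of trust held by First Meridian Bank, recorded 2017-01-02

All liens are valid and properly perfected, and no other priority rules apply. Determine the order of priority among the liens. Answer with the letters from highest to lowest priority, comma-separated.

First, effective dates: A was recorded 209 days after the deed, outside the 15-day window, so it keeps its recording date; B relates back to 2016-06-12 (work commenced).
Ordering by effective date: C (2015-11-05), A (2016-02-25), B (2016-06-12), D (2017-01-02).
Because A would otherwise rank above D, the subordination swaps them.

C, D, B, A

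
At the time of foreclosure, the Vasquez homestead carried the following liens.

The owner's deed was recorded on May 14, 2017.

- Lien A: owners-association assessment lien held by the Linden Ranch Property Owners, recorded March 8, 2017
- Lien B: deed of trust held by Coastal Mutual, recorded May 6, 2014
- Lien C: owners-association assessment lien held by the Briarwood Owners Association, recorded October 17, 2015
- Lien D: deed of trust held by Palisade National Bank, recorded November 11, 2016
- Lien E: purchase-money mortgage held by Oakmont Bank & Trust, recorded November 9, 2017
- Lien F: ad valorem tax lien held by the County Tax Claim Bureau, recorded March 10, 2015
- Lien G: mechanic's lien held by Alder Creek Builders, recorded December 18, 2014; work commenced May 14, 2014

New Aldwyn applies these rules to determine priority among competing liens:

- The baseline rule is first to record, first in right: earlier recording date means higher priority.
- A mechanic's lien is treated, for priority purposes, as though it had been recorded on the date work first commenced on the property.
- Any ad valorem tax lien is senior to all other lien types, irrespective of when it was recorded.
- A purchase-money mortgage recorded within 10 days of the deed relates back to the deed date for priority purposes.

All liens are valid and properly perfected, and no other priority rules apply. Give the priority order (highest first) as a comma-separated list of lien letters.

F, B, G, C, D, A, E

First, effective dates: E missed the 10-day window (179 days after the deed), so its recording date stands; G's effective date is May 14, 2014, when work began.
As an ad valorem tax lien, F is senior to every other lien.
Remaining liens by effective date: B (May 6, 2014), G (May 14, 2014), C (October 17, 2015), D (November 11, 2016), A (March 8, 2017), E (November 9, 2017).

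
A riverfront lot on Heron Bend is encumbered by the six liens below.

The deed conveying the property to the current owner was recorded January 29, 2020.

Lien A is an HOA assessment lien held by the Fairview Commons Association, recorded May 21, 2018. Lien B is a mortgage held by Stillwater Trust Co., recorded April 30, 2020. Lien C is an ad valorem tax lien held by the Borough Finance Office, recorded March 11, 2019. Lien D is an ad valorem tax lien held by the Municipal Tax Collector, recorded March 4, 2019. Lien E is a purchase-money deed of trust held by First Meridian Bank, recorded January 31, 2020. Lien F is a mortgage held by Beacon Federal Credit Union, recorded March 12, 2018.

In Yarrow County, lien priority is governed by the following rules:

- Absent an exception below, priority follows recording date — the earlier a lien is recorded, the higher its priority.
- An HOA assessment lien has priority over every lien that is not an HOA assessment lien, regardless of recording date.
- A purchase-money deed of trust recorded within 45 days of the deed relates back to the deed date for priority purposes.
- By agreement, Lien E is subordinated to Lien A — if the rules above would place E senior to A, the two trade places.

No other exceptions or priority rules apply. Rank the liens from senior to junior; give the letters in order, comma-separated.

Effective dates after the stated exceptions: E was recorded within the 45-day window, so its effective date is the deed date January 29, 2020.
A is an HOA assessment lien, so it outranks all other liens regardless of date.
Remaining liens by effective date: F (March 12, 2018), D (March 4, 2019), C (March 11, 2019), E (January 29, 2020), B (April 30, 2020).
E is already junior to A, so the subordination agreement changes nothing.

A, F, D, C, E, B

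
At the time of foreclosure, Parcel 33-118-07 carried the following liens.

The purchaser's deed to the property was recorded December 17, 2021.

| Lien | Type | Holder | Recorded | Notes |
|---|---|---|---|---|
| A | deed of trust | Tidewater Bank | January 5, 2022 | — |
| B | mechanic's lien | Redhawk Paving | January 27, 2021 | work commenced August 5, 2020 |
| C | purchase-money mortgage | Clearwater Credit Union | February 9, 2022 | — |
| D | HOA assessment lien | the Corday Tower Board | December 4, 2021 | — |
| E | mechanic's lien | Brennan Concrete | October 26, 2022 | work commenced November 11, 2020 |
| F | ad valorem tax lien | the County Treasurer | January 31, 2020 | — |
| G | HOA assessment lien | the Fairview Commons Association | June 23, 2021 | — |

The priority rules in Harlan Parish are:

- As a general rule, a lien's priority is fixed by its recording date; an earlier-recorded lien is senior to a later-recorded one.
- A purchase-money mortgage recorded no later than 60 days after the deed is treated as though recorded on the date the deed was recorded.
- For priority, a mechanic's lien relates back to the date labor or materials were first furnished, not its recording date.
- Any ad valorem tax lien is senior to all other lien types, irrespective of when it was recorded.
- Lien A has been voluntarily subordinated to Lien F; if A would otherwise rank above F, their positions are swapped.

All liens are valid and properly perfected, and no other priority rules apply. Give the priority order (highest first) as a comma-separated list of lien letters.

Effective dates after the stated exceptions: B is treated as recorded August 5, 2020, the work-commencement date; C's effective date is the deed date, December 17, 2021; E is treated as recorded November 11, 2020, the work-commencement date.
As an ad valorem tax lien, F is senior to every other lien.
Ordering the rest by effective date: B (August 5, 2020), E (November 11, 2020), G (June 23, 2021), D (December 4, 2021), C (December 17, 2021), A (January 5, 2022).
Since A is not senior to F, the subordination leaves the order unchanged.

F, B, E, G, D, C, A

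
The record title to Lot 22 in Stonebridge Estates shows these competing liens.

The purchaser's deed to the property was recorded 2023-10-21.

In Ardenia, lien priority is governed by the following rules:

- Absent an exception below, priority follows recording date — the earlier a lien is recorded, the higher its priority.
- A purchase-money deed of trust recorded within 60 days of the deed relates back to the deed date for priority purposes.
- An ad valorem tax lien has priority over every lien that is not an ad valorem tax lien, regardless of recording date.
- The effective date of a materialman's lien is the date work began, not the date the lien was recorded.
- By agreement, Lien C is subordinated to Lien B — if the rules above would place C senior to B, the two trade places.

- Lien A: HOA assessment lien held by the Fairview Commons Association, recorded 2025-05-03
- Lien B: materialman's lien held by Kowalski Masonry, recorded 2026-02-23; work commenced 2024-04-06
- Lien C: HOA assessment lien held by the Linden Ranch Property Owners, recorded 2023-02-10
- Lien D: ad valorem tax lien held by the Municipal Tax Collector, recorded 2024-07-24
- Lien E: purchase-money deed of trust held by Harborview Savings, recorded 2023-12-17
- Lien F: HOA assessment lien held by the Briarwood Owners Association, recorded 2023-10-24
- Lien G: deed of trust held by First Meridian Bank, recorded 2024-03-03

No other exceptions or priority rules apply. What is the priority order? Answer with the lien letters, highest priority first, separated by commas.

D, B, E, F, G, C, A

Adjusting effective dates: B relates back to 2024-04-06 (work commenced); E's effective date is the deed date, 2023-10-21.
As an ad valorem tax lien, D is senior to every other lien.
Remaining liens by effective date: C (2023-02-10), E (2023-10-21), F (2023-10-24), G (2024-03-03), B (2024-04-06), A (2025-05-03).
Because C would otherwise rank above B, the subordination swaps them.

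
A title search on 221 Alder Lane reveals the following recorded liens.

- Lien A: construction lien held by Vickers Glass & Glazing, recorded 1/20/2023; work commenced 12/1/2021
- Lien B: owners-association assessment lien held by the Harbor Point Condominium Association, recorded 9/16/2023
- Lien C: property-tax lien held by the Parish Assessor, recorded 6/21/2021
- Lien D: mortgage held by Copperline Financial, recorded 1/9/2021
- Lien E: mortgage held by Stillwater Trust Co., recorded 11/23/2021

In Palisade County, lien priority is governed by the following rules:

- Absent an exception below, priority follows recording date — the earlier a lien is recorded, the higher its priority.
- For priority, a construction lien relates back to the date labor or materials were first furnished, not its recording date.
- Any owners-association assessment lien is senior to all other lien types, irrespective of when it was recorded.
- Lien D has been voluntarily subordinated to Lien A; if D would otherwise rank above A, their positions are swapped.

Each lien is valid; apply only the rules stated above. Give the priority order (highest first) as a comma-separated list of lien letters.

B, A, C, E, D

First, effective dates: A relates back to 12/1/2021 (work commenced).
B is an owners-association assessment lien, so it outranks all other liens regardless of date.
The other liens, earliest effective date first: D (1/9/2021), C (6/21/2021), E (11/23/2021), A (12/1/2021).
Because D would otherwise rank above A, the subordination swaps them.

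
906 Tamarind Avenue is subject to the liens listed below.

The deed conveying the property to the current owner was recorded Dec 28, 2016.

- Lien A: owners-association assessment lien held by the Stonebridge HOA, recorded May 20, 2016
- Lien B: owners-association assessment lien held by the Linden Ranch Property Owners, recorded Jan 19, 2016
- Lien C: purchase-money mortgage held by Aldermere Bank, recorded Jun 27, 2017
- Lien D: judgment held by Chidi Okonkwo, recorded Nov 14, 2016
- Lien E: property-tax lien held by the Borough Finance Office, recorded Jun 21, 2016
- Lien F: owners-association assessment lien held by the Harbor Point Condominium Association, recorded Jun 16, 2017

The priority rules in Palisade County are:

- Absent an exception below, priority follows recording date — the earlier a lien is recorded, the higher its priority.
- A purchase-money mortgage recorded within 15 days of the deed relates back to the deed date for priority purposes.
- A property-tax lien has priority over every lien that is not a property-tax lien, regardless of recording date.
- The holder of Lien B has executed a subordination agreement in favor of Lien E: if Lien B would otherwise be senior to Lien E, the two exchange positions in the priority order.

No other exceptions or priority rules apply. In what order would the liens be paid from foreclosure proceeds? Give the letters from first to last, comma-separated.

E, B, A, D, F, C

First, effective dates: C was recorded 181 days after the deed — beyond 15 days — so no relation-back applies.
E is a property-tax lien and takes priority over every other lien.
Ordering the rest by effective date: B (Jan 19, 2016), A (May 20, 2016), D (Nov 14, 2016), F (Jun 16, 2017), C (Jun 27, 2017).
B already ranks below E; the subordination has no effect.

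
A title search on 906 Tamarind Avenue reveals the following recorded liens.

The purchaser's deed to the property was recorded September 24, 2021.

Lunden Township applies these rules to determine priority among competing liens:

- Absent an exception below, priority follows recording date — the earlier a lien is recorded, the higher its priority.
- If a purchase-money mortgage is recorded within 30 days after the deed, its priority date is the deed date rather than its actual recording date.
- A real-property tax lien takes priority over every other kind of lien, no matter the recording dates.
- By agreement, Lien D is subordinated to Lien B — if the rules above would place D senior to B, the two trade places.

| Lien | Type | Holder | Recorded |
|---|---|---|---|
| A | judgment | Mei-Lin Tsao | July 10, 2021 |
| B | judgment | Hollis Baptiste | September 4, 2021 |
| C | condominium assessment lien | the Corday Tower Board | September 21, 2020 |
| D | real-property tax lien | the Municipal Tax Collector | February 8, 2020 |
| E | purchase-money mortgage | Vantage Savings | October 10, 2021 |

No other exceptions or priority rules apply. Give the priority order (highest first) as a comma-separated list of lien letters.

B, C, A, D, E

Effective dates after the stated exceptions: E was recorded within the 30-day window, so its effective date is the deed date September 24, 2021.
D is a real-property tax lien, so it outranks all other liens regardless of date.
The other liens, earliest effective date first: C (September 21, 2020), A (July 10, 2021), B (September 4, 2021), E (September 24, 2021).
D is senior to B before the subordination, so the two trade places.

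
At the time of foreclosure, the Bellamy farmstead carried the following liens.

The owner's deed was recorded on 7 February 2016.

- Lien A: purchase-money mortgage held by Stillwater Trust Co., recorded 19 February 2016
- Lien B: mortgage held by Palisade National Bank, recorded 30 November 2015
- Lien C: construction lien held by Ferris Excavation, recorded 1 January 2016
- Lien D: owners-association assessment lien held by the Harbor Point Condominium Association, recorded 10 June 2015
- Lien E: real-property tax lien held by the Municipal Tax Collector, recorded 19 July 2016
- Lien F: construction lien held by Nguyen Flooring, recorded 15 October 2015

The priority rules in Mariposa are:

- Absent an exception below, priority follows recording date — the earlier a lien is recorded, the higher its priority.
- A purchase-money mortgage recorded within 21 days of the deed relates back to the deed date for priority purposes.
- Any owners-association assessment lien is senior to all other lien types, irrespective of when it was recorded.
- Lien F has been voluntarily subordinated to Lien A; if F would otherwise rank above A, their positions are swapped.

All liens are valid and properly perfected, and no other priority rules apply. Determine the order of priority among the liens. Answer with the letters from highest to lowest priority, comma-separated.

D, A, B, C, F, E

Adjusting effective dates: A was recorded within the 21-day window, so its effective date is the deed date 7 February 2016.
As an owners-association assessment lien, D is senior to every other lien.
Remaining liens by effective date: F (15 October 2015), B (30 November 2015), C (1 January 2016), A (7 February 2016), E (19 July 2016).
F is senior to A before the subordination, so the two trade places.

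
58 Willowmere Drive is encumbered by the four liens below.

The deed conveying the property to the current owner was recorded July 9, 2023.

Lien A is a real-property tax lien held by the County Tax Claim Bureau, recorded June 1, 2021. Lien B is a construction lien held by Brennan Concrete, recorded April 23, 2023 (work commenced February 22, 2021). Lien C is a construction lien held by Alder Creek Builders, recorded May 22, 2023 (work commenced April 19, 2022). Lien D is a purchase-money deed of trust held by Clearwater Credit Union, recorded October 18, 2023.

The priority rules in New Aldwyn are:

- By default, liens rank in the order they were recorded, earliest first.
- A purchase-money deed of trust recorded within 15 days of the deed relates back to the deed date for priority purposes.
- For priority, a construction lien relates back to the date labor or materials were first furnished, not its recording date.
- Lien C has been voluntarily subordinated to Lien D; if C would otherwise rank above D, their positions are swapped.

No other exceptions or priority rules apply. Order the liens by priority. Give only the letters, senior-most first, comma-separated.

First, effective dates: B is treated as recorded February 22, 2021, the work-commencement date; C's effective date is April 19, 2022, when work began; D was recorded 101 days after the deed — beyond 15 days — so no relation-back applies.
By effective date: B (February 22, 2021), A (June 1, 2021), C (April 19, 2022), D (October 18, 2023).
C would otherwise be senior to D, so under the subordination agreement C and D exchange positions.

B, A, D, C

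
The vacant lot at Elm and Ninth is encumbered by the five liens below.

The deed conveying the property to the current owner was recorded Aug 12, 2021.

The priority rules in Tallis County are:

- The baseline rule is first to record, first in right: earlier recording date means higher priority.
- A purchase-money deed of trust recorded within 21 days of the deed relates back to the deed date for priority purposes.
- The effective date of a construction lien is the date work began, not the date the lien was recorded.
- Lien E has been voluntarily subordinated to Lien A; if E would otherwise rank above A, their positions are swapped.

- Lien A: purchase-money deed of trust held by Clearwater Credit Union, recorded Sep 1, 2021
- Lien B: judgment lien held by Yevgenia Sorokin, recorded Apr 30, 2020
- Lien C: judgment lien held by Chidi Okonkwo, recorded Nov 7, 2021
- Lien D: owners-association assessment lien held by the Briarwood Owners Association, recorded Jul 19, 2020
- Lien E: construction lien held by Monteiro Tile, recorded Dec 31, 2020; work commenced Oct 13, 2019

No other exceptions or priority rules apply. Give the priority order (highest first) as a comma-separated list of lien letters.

Adjusting effective dates: A was recorded within the 21-day window, so its effective date is the deed date Aug 12, 2021; E relates back to Oct 13, 2019 (work commenced).
Sorted by effective date: E (Oct 13, 2019), B (Apr 30, 2020), D (Jul 19, 2020), A (Aug 12, 2021), C (Nov 7, 2021).
The subordination applies — E was senior to A — so E and A swap.

A, B, D, E, C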